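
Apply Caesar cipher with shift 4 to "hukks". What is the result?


Caesar cipher: shift "hukks" by 4
  'h' (pos 7) + 4 = pos 11 = 'l'
  'u' (pos 20) + 4 = pos 24 = 'y'
  'k' (pos 10) + 4 = pos 14 = 'o'
  'k' (pos 10) + 4 = pos 14 = 'o'
  's' (pos 18) + 4 = pos 22 = 'w'
Result: lyoow

lyoow


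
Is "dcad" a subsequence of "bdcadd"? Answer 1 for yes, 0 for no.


Check if "dcad" is a subsequence of "bdcadd"
Greedy scan:
  Position 0 ('b'): no match needed
  Position 1 ('d'): matches sub[0] = 'd'
  Position 2 ('c'): matches sub[1] = 'c'
  Position 3 ('a'): matches sub[2] = 'a'
  Position 4 ('d'): matches sub[3] = 'd'
  Position 5 ('d'): no match needed
All 4 characters matched => is a subsequence

1


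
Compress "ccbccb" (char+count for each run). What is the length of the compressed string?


Input: ccbccb
Runs:
  'c' x 2 => "c2"
  'b' x 1 => "b1"
  'c' x 2 => "c2"
  'b' x 1 => "b1"
Compressed: "c2b1c2b1"
Compressed length: 8

8


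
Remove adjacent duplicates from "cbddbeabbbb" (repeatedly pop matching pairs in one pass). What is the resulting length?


Input: cbddbeabbbb
Stack-based adjacent duplicate removal:
  Read 'c': push. Stack: c
  Read 'b': push. Stack: cb
  Read 'd': push. Stack: cbd
  Read 'd': matches stack top 'd' => pop. Stack: cb
  Read 'b': matches stack top 'b' => pop. Stack: c
  Read 'e': push. Stack: ce
  Read 'a': push. Stack: cea
  Read 'b': push. Stack: ceab
  Read 'b': matches stack top 'b' => pop. Stack: cea
  Read 'b': push. Stack: ceab
  Read 'b': matches stack top 'b' => pop. Stack: cea
Final stack: "cea" (length 3)

3


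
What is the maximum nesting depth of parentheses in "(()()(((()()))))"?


Input: "(()()(((()()))))"
Tracking depth:
  Position 0 '(': depth becomes 1
  Position 1 '(': depth becomes 2
  Position 2 ')': depth becomes 1
  Position 3 '(': depth becomes 2
  Position 4 ')': depth becomes 1
  Position 5 '(': depth becomes 2
  Position 6 '(': depth becomes 3
  Position 7 '(': depth becomes 4
  Position 8 '(': depth becomes 5
  Position 9 ')': depth becomes 4
  Position 10 '(': depth becomes 5
  Position 11 ')': depth becomes 4
  Position 12 ')': depth becomes 3
  Position 13 ')': depth becomes 2
  Position 14 ')': depth becomes 1
  Position 15 ')': depth becomes 0
Maximum depth reached: 5

5


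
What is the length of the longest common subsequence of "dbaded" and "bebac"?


LCS of "dbaded" and "bebac"
DP table:
           b    e    b    a    c
      0    0    0    0    0    0
  d   0    0    0    0    0    0
  b   0    1    1    1    1    1
  a   0    1    1    1    2    2
  d   0    1    1    1    2    2
  e   0    1    2    2    2    2
  d   0    1    2    2    2    2
LCS length = dp[6][5] = 2

2


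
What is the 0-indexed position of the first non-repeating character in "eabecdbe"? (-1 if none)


Input: eabecdbe
Character frequencies:
  'a': 1
  'b': 2
  'c': 1
  'd': 1
  'e': 3
Scanning left to right for freq == 1:
  Position 0 ('e'): freq=3, skip
  Position 1 ('a'): unique! => answer = 1

1


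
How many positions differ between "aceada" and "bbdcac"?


Comparing "aceada" and "bbdcac" position by position:
  Position 0: 'a' vs 'b' => DIFFER
  Position 1: 'c' vs 'b' => DIFFER
  Position 2: 'e' vs 'd' => DIFFER
  Position 3: 'a' vs 'c' => DIFFER
  Position 4: 'd' vs 'a' => DIFFER
  Position 5: 'a' vs 'c' => DIFFER
Positions that differ: 6

6


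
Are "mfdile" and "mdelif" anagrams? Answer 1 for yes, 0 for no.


Strings: "mfdile", "mdelif"
Sorted first:  defilm
Sorted second: defilm
Sorted forms match => anagrams

1


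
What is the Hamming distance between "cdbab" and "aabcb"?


Comparing "cdbab" and "aabcb" position by position:
  Position 0: 'c' vs 'a' => differ
  Position 1: 'd' vs 'a' => differ
  Position 2: 'b' vs 'b' => same
  Position 3: 'a' vs 'c' => differ
  Position 4: 'b' vs 'b' => same
Total differences (Hamming distance): 3

3


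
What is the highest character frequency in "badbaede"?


Input: badbaede
Character counts:
  'a': 2
  'b': 2
  'd': 2
  'e': 2
Maximum frequency: 2

2


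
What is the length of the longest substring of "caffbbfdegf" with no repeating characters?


Input: "caffbbfdegf"
Sliding window (track last position of each char):
  Position 0 ('c'): window [0,0] length 1 -- new best
  Position 1 ('a'): window [0,1] length 2 -- new best
  Position 2 ('f'): window [0,2] length 3 -- new best
  Position 3 ('f'): repeat (last at 2), move window start to 3
  Position 3 ('f'): window [3,3] length 1
  Position 4 ('b'): window [3,4] length 2
  Position 5 ('b'): repeat (last at 4), move window start to 5
  Position 5 ('b'): window [5,5] length 1
  Position 6 ('f'): window [5,6] length 2
  Position 7 ('d'): window [5,7] length 3
  Position 8 ('e'): window [5,8] length 4 -- new best
  Position 9 ('g'): window [5,9] length 5 -- new best
  Position 10 ('f'): repeat (last at 6), move window start to 7
  Position 10 ('f'): window [7,10] length 4
Longest substring with no repeats: "bfdeg" with length 5

5


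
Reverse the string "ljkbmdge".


Input: ljkbmdge
Reading characters right to left:
  Position 7: 'e'
  Position 6: 'g'
  Position 5: 'd'
  Position 4: 'm'
  Position 3: 'b'
  Position 2: 'k'
  Position 1: 'j'
  Position 0: 'l'
Reversed: egdmbkjl

egdmbkjl


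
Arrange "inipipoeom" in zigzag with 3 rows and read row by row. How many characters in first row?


Zigzag "inipipoeom" into 3 rows:
Placing characters:
  'i' => row 0
  'n' => row 1
  'i' => row 2
  'p' => row 1
  'i' => row 0
  'p' => row 1
  'o' => row 2
  'e' => row 1
  'o' => row 0
  'm' => row 1
Rows:
  Row 0: "iio"
  Row 1: "nppem"
  Row 2: "io"
First row length: 3

3


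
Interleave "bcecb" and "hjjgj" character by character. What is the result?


Interleaving "bcecb" and "hjjgj":
  Position 0: 'b' from first, 'h' from second => "bh"
  Position 1: 'c' from first, 'j' from second => "cj"
  Position 2: 'e' from first, 'j' from second => "ej"
  Position 3: 'c' from first, 'g' from second => "cg"
  Position 4: 'b' from first, 'j' from second => "bj"
Result: bhcjejcgbj

bhcjejcgbj


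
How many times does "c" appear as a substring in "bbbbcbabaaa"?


Searching for "c" in "bbbbcbabaaa"
Scanning each position:
  Position 0: "b" => no
  Position 1: "b" => no
  Position 2: "b" => no
  Position 3: "b" => no
  Position 4: "c" => MATCH
  Position 5: "b" => no
  Position 6: "a" => no
  Position 7: "b" => no
  Position 8: "a" => no
  Position 9: "a" => no
  Position 10: "a" => no
Total occurrences: 1

1


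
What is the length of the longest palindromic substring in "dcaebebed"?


Input: "dcaebebed"
Checking substrings for palindromes:
  [3:8] "ebebe" (len 5) => palindrome
  [3:6] "ebe" (len 3) => palindrome
  [4:7] "beb" (len 3) => palindrome
  [5:8] "ebe" (len 3) => palindrome
Longest palindromic substring: "ebebe" with length 5

5


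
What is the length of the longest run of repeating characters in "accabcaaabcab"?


Input: "accabcaaabcab"
Scanning for longest run:
  Position 1 ('c'): new char, reset run to 1
  Position 2 ('c'): continues run of 'c', length=2
  Position 3 ('a'): new char, reset run to 1
  Position 4 ('b'): new char, reset run to 1
  Position 5 ('c'): new char, reset run to 1
  Position 6 ('a'): new char, reset run to 1
  Position 7 ('a'): continues run of 'a', length=2
  Position 8 ('a'): continues run of 'a', length=3
  Position 9 ('b'): new char, reset run to 1
  Position 10 ('c'): new char, reset run to 1
  Position 11 ('a'): new char, reset run to 1
  Position 12 ('b'): new char, reset run to 1
Longest run: 'a' with length 3

3


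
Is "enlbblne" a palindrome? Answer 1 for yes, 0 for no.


Input: enlbblne
Reversed: enlbblne
  Compare pos 0 ('e') with pos 7 ('e'): match
  Compare pos 1 ('n') with pos 6 ('n'): match
  Compare pos 2 ('l') with pos 5 ('l'): match
  Compare pos 3 ('b') with pos 4 ('b'): match
Result: palindrome

1


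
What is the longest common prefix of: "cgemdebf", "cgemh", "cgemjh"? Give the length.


Words: cgemdebf, cgemh, cgemjh
  Position 0: all 'c' => match
  Position 1: all 'g' => match
  Position 2: all 'e' => match
  Position 3: all 'm' => match
  Position 4: ('d', 'h', 'j') => mismatch, stop
LCP = "cgem" (length 4)

4


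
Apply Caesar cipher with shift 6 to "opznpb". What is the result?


Caesar cipher: shift "opznpb" by 6
  'o' (pos 14) + 6 = pos 20 = 'u'
  'p' (pos 15) + 6 = pos 21 = 'v'
  'z' (pos 25) + 6 = pos 5 = 'f'
  'n' (pos 13) + 6 = pos 19 = 't'
  'p' (pos 15) + 6 = pos 21 = 'v'
  'b' (pos 1) + 6 = pos 7 = 'h'
Result: uvftvh

uvftvh


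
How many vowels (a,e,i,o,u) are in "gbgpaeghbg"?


Input: gbgpaeghbg
Checking each character:
  'g' at position 0: consonant
  'b' at position 1: consonant
  'g' at position 2: consonant
  'p' at position 3: consonant
  'a' at position 4: vowel (running total: 1)
  'e' at position 5: vowel (running total: 2)
  'g' at position 6: consonant
  'h' at position 7: consonant
  'b' at position 8: consonant
  'g' at position 9: consonant
Total vowels: 2

2


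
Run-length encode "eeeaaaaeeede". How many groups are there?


Input: eeeaaaaeeede
Scanning for consecutive runs:
  Group 1: 'e' x 3 (positions 0-2)
  Group 2: 'a' x 4 (positions 3-6)
  Group 3: 'e' x 3 (positions 7-9)
  Group 4: 'd' x 1 (positions 10-10)
  Group 5: 'e' x 1 (positions 11-11)
Total groups: 5

5


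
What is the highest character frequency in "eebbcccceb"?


Input: eebbcccceb
Character counts:
  'b': 3
  'c': 4
  'e': 3
Maximum frequency: 4

4


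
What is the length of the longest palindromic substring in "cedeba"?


Input: "cedeba"
Checking substrings for palindromes:
  [1:4] "ede" (len 3) => palindrome
Longest palindromic substring: "ede" with length 3

3


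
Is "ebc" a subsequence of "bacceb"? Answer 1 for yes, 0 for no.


Check if "ebc" is a subsequence of "bacceb"
Greedy scan:
  Position 0 ('b'): no match needed
  Position 1 ('a'): no match needed
  Position 2 ('c'): no match needed
  Position 3 ('c'): no match needed
  Position 4 ('e'): matches sub[0] = 'e'
  Position 5 ('b'): matches sub[1] = 'b'
Only matched 2/3 characters => not a subsequence

0


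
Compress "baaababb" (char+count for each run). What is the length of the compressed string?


Input: baaababb
Runs:
  'b' x 1 => "b1"
  'a' x 3 => "a3"
  'b' x 1 => "b1"
  'a' x 1 => "a1"
  'b' x 2 => "b2"
Compressed: "b1a3b1a1b2"
Compressed length: 10

10


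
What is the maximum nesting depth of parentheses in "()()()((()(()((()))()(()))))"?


Input: "()()()((()(()((()))()(()))))"
Tracking depth:
  Position 0 '(': depth becomes 1
  Position 1 ')': depth becomes 0
  Position 2 '(': depth becomes 1
  Position 3 ')': depth becomes 0
  Position 4 '(': depth becomes 1
  Position 5 ')': depth becomes 0
  Position 6 '(': depth becomes 1
  Position 7 '(': depth becomes 2
  Position 8 '(': depth becomes 3
  Position 9 ')': depth becomes 2
  Position 10 '(': depth becomes 3
  Position 11 '(': depth becomes 4
  Position 12 ')': depth becomes 3
  Position 13 '(': depth becomes 4
  Position 14 '(': depth becomes 5
  Position 15 '(': depth becomes 6
  Position 16 ')': depth becomes 5
  Position 17 ')': depth becomes 4
  Position 18 ')': depth becomes 3
  Position 19 '(': depth becomes 4
  Position 20 ')': depth becomes 3
  Position 21 '(': depth becomes 4
  Position 22 '(': depth becomes 5
  Position 23 ')': depth becomes 4
  Position 24 ')': depth becomes 3
  Position 25 ')': depth becomes 2
  Position 26 ')': depth becomes 1
  Position 27 ')': depth becomes 0
Maximum depth reached: 6

6


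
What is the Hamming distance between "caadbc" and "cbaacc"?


Comparing "caadbc" and "cbaacc" position by position:
  Position 0: 'c' vs 'c' => same
  Position 1: 'a' vs 'b' => differ
  Position 2: 'a' vs 'a' => same
  Position 3: 'd' vs 'a' => differ
  Position 4: 'b' vs 'c' => differ
  Position 5: 'c' vs 'c' => same
Total differences (Hamming distance): 3

3


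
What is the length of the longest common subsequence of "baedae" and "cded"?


LCS of "baedae" and "cded"
DP table:
           c    d    e    d
      0    0    0    0    0
  b   0    0    0    0    0
  a   0    0    0    0    0
  e   0    0    0    1    1
  d   0    0    1    1    2
  a   0    0    1    1    2
  e   0    0    1    2    2
LCS length = dp[6][4] = 2

2


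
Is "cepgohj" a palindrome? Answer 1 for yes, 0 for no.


Input: cepgohj
Reversed: jhogpec
  Compare pos 0 ('c') with pos 6 ('j'): MISMATCH
  Compare pos 1 ('e') with pos 5 ('h'): MISMATCH
  Compare pos 2 ('p') with pos 4 ('o'): MISMATCH
Result: not a palindrome

0


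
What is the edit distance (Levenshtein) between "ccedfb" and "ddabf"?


Computing edit distance: "ccedfb" -> "ddabf"
DP table:
           d    d    a    b    f
      0    1    2    3    4    5
  c   1    1    2    3    4    5
  c   2    2    2    3    4    5
  e   3    3    3    3    4    5
  d   4    3    3    4    4    5
  f   5    4    4    4    5    4
  b   6    5    5    5    4    5
Edit distance = dp[6][5] = 5

5


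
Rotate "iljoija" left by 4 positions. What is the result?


Input: "iljoija", rotate left by 4
First 4 characters: "iljo"
Remaining characters: "ija"
Concatenate remaining + first: "ija" + "iljo" = "ijailjo"

ijailjo


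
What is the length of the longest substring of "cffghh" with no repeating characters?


Input: "cffghh"
Sliding window (track last position of each char):
  Position 0 ('c'): window [0,0] length 1 -- new best
  Position 1 ('f'): window [0,1] length 2 -- new best
  Position 2 ('f'): repeat (last at 1), move window start to 2
  Position 2 ('f'): window [2,2] length 1
  Position 3 ('g'): window [2,3] length 2
  Position 4 ('h'): window [2,4] length 3 -- new best
  Position 5 ('h'): repeat (last at 4), move window start to 5
  Position 5 ('h'): window [5,5] length 1
Longest substring with no repeats: "fgh" with length 3

3


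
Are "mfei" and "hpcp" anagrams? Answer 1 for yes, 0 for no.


Strings: "mfei", "hpcp"
Sorted first:  efim
Sorted second: chpp
Differ at position 0: 'e' vs 'c' => not anagrams

0


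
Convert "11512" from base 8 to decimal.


Input: "11512" in base 8
Positional expansion:
  Digit '1' (value 1) x 8^4 = 4096
  Digit '1' (value 1) x 8^3 = 512
  Digit '5' (value 5) x 8^2 = 320
  Digit '1' (value 1) x 8^1 = 8
  Digit '2' (value 2) x 8^0 = 2
Sum = 4938

4938


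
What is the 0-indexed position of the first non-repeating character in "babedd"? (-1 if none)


Input: babedd
Character frequencies:
  'a': 1
  'b': 2
  'd': 2
  'e': 1
Scanning left to right for freq == 1:
  Position 0 ('b'): freq=2, skip
  Position 1 ('a'): unique! => answer = 1

1


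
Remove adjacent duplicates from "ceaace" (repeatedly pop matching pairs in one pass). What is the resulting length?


Input: ceaace
Stack-based adjacent duplicate removal:
  Read 'c': push. Stack: c
  Read 'e': push. Stack: ce
  Read 'a': push. Stack: cea
  Read 'a': matches stack top 'a' => pop. Stack: ce
  Read 'c': push. Stack: cec
  Read 'e': push. Stack: cece
Final stack: "cece" (length 4)

4


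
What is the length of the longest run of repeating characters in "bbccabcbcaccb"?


Input: "bbccabcbcaccb"
Scanning for longest run:
  Position 1 ('b'): continues run of 'b', length=2
  Position 2 ('c'): new char, reset run to 1
  Position 3 ('c'): continues run of 'c', length=2
  Position 4 ('a'): new char, reset run to 1
  Position 5 ('b'): new char, reset run to 1
  Position 6 ('c'): new char, reset run to 1
  Position 7 ('b'): new char, reset run to 1
  Position 8 ('c'): new char, reset run to 1
  Position 9 ('a'): new char, reset run to 1
  Position 10 ('c'): new char, reset run to 1
  Position 11 ('c'): continues run of 'c', length=2
  Position 12 ('b'): new char, reset run to 1
Longest run: 'b' with length 2

2


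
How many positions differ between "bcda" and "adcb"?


Comparing "bcda" and "adcb" position by position:
  Position 0: 'b' vs 'a' => DIFFER
  Position 1: 'c' vs 'd' => DIFFER
  Position 2: 'd' vs 'c' => DIFFER
  Position 3: 'a' vs 'b' => DIFFER
Positions that differ: 4

4


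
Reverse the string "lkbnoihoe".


Input: lkbnoihoe
Reading characters right to left:
  Position 8: 'e'
  Position 7: 'o'
  Position 6: 'h'
  Position 5: 'i'
  Position 4: 'o'
  Position 3: 'n'
  Position 2: 'b'
  Position 1: 'k'
  Position 0: 'l'
Reversed: eohionbkl

eohionbkl


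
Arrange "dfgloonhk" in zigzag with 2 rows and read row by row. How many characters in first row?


Zigzag "dfgloonhk" into 2 rows:
Placing characters:
  'd' => row 0
  'f' => row 1
  'g' => row 0
  'l' => row 1
  'o' => row 0
  'o' => row 1
  'n' => row 0
  'h' => row 1
  'k' => row 0
Rows:
  Row 0: "dgonk"
  Row 1: "floh"
First row length: 5

5


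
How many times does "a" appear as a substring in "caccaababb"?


Searching for "a" in "caccaababb"
Scanning each position:
  Position 0: "c" => no
  Position 1: "a" => MATCH
  Position 2: "c" => no
  Position 3: "c" => no
  Position 4: "a" => MATCH
  Position 5: "a" => MATCH
  Position 6: "b" => no
  Position 7: "a" => MATCH
  Position 8: "b" => no
  Position 9: "b" => no
Total occurrences: 4

4


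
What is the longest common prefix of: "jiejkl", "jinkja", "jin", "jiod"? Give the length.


Words: jiejkl, jinkja, jin, jiod
  Position 0: all 'j' => match
  Position 1: all 'i' => match
  Position 2: ('e', 'n', 'n', 'o') => mismatch, stop
LCP = "ji" (length 2)

2


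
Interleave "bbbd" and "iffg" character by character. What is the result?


Interleaving "bbbd" and "iffg":
  Position 0: 'b' from first, 'i' from second => "bi"
  Position 1: 'b' from first, 'f' from second => "bf"
  Position 2: 'b' from first, 'f' from second => "bf"
  Position 3: 'd' from first, 'g' from second => "dg"
Result: bibfbfdg

bibfbfdg


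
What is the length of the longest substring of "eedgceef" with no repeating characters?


Input: "eedgceef"
Sliding window (track last position of each char):
  Position 0 ('e'): window [0,0] length 1 -- new best
  Position 1 ('e'): repeat (last at 0), move window start to 1
  Position 1 ('e'): window [1,1] length 1
  Position 2 ('d'): window [1,2] length 2 -- new best
  Position 3 ('g'): window [1,3] length 3 -- new best
  Position 4 ('c'): window [1,4] length 4 -- new best
  Position 5 ('e'): repeat (last at 1), move window start to 2
  Position 5 ('e'): window [2,5] length 4
  Position 6 ('e'): repeat (last at 5), move window start to 6
  Position 6 ('e'): window [6,6] length 1
  Position 7 ('f'): window [6,7] length 2
Longest substring with no repeats: "edgc" with length 4

4


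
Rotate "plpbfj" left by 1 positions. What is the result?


Input: "plpbfj", rotate left by 1
First 1 characters: "p"
Remaining characters: "lpbfj"
Concatenate remaining + first: "lpbfj" + "p" = "lpbfjp"

lpbfjp


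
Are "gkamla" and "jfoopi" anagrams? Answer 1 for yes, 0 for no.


Strings: "gkamla", "jfoopi"
Sorted first:  aagklm
Sorted second: fijoop
Differ at position 0: 'a' vs 'f' => not anagrams

0


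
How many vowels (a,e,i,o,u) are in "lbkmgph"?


Input: lbkmgph
Checking each character:
  'l' at position 0: consonant
  'b' at position 1: consonant
  'k' at position 2: consonant
  'm' at position 3: consonant
  'g' at position 4: consonant
  'p' at position 5: consonant
  'h' at position 6: consonant
Total vowels: 0

0


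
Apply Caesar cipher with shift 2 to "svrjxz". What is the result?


Caesar cipher: shift "svrjxz" by 2
  's' (pos 18) + 2 = pos 20 = 'u'
  'v' (pos 21) + 2 = pos 23 = 'x'
  'r' (pos 17) + 2 = pos 19 = 't'
  'j' (pos 9) + 2 = pos 11 = 'l'
  'x' (pos 23) + 2 = pos 25 = 'z'
  'z' (pos 25) + 2 = pos 1 = 'b'
Result: uxtlzb

uxtlzb


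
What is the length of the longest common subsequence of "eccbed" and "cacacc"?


LCS of "eccbed" and "cacacc"
DP table:
           c    a    c    a    c    c
      0    0    0    0    0    0    0
  e   0    0    0    0    0    0    0
  c   0    1    1    1    1    1    1
  c   0    1    1    2    2    2    2
  b   0    1    1    2    2    2    2
  e   0    1    1    2    2    2    2
  d   0    1    1    2    2    2    2
LCS length = dp[6][6] = 2

2


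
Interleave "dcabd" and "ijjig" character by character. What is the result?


Interleaving "dcabd" and "ijjig":
  Position 0: 'd' from first, 'i' from second => "di"
  Position 1: 'c' from first, 'j' from second => "cj"
  Position 2: 'a' from first, 'j' from second => "aj"
  Position 3: 'b' from first, 'i' from second => "bi"
  Position 4: 'd' from first, 'g' from second => "dg"
Result: dicjajbidg

dicjajbidg


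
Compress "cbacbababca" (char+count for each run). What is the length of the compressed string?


Input: cbacbababca
Runs:
  'c' x 1 => "c1"
  'b' x 1 => "b1"
  'a' x 1 => "a1"
  'c' x 1 => "c1"
  'b' x 1 => "b1"
  'a' x 1 => "a1"
  'b' x 1 => "b1"
  'a' x 1 => "a1"
  'b' x 1 => "b1"
  'c' x 1 => "c1"
  'a' x 1 => "a1"
Compressed: "c1b1a1c1b1a1b1a1b1c1a1"
Compressed length: 22

22


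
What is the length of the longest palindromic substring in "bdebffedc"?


Input: "bdebffedc"
Checking substrings for palindromes:
  [4:6] "ff" (len 2) => palindrome
Longest palindromic substring: "ff" with length 2

2


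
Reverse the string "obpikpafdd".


Input: obpikpafdd
Reading characters right to left:
  Position 9: 'd'
  Position 8: 'd'
  Position 7: 'f'
  Position 6: 'a'
  Position 5: 'p'
  Position 4: 'k'
  Position 3: 'i'
  Position 2: 'p'
  Position 1: 'b'
  Position 0: 'o'
Reversed: ddfapkipbo

ddfapkipbo


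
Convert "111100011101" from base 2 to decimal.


Input: "111100011101" in base 2
Positional expansion:
  Digit '1' (value 1) x 2^11 = 2048
  Digit '1' (value 1) x 2^10 = 1024
  Digit '1' (value 1) x 2^9 = 512
  Digit '1' (value 1) x 2^8 = 256
  Digit '0' (value 0) x 2^7 = 0
  Digit '0' (value 0) x 2^6 = 0
  Digit '0' (value 0) x 2^5 = 0
  Digit '1' (value 1) x 2^4 = 16
  Digit '1' (value 1) x 2^3 = 8
  Digit '1' (value 1) x 2^2 = 4
  Digit '0' (value 0) x 2^1 = 0
  Digit '1' (value 1) x 2^0 = 1
Sum = 3869

3869


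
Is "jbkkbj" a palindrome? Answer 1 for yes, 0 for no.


Input: jbkkbj
Reversed: jbkkbj
  Compare pos 0 ('j') with pos 5 ('j'): match
  Compare pos 1 ('b') with pos 4 ('b'): match
  Compare pos 2 ('k') with pos 3 ('k'): match
Result: palindrome

1


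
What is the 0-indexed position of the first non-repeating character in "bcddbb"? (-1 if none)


Input: bcddbb
Character frequencies:
  'b': 3
  'c': 1
  'd': 2
Scanning left to right for freq == 1:
  Position 0 ('b'): freq=3, skip
  Position 1 ('c'): unique! => answer = 1

1


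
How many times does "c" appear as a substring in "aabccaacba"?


Searching for "c" in "aabccaacba"
Scanning each position:
  Position 0: "a" => no
  Position 1: "a" => no
  Position 2: "b" => no
  Position 3: "c" => MATCH
  Position 4: "c" => MATCH
  Position 5: "a" => no
  Position 6: "a" => no
  Position 7: "c" => MATCH
  Position 8: "b" => no
  Position 9: "a" => no
Total occurrences: 3

3


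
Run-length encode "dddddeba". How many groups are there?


Input: dddddeba
Scanning for consecutive runs:
  Group 1: 'd' x 5 (positions 0-4)
  Group 2: 'e' x 1 (positions 5-5)
  Group 3: 'b' x 1 (positions 6-6)
  Group 4: 'a' x 1 (positions 7-7)
Total groups: 4

4


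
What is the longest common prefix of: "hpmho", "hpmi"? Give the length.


Words: hpmho, hpmi
  Position 0: all 'h' => match
  Position 1: all 'p' => match
  Position 2: all 'm' => match
  Position 3: ('h', 'i') => mismatch, stop
LCP = "hpm" (length 3)

3


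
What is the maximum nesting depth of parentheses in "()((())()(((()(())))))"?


Input: "()((())()(((()(())))))"
Tracking depth:
  Position 0 '(': depth becomes 1
  Position 1 ')': depth becomes 0
  Position 2 '(': depth becomes 1
  Position 3 '(': depth becomes 2
  Position 4 '(': depth becomes 3
  Position 5 ')': depth becomes 2
  Position 6 ')': depth becomes 1
  Position 7 '(': depth becomes 2
  Position 8 ')': depth becomes 1
  Position 9 '(': depth becomes 2
  Position 10 '(': depth becomes 3
  Position 11 '(': depth becomes 4
  Position 12 '(': depth becomes 5
  Position 13 ')': depth becomes 4
  Position 14 '(': depth becomes 5
  Position 15 '(': depth becomes 6
  Position 16 ')': depth becomes 5
  Position 17 ')': depth becomes 4
  Position 18 ')': depth becomes 3
  Position 19 ')': depth becomes 2
  Position 20 ')': depth becomes 1
  Position 21 ')': depth becomes 0
Maximum depth reached: 6

6


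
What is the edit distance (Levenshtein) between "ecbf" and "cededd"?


Computing edit distance: "ecbf" -> "cededd"
DP table:
           c    e    d    e    d    d
      0    1    2    3    4    5    6
  e   1    1    1    2    3    4    5
  c   2    1    2    2    3    4    5
  b   3    2    2    3    3    4    5
  f   4    3    3    3    4    4    5
Edit distance = dp[4][6] = 5

5


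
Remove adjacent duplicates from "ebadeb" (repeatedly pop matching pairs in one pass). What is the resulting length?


Input: ebadeb
Stack-based adjacent duplicate removal:
  Read 'e': push. Stack: e
  Read 'b': push. Stack: eb
  Read 'a': push. Stack: eba
  Read 'd': push. Stack: ebad
  Read 'e': push. Stack: ebade
  Read 'b': push. Stack: ebadeb
Final stack: "ebadeb" (length 6)

6


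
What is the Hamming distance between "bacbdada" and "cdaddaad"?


Comparing "bacbdada" and "cdaddaad" position by position:
  Position 0: 'b' vs 'c' => differ
  Position 1: 'a' vs 'd' => differ
  Position 2: 'c' vs 'a' => differ
  Position 3: 'b' vs 'd' => differ
  Position 4: 'd' vs 'd' => same
  Position 5: 'a' vs 'a' => same
  Position 6: 'd' vs 'a' => differ
  Position 7: 'a' vs 'd' => differ
Total differences (Hamming distance): 6

6


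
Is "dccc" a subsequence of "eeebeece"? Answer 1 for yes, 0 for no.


Check if "dccc" is a subsequence of "eeebeece"
Greedy scan:
  Position 0 ('e'): no match needed
  Position 1 ('e'): no match needed
  Position 2 ('e'): no match needed
  Position 3 ('b'): no match needed
  Position 4 ('e'): no match needed
  Position 5 ('e'): no match needed
  Position 6 ('c'): no match needed
  Position 7 ('e'): no match needed
Only matched 0/4 characters => not a subsequence

0


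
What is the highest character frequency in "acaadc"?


Input: acaadc
Character counts:
  'a': 3
  'c': 2
  'd': 1
Maximum frequency: 3

3


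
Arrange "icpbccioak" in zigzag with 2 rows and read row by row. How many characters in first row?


Zigzag "icpbccioak" into 2 rows:
Placing characters:
  'i' => row 0
  'c' => row 1
  'p' => row 0
  'b' => row 1
  'c' => row 0
  'c' => row 1
  'i' => row 0
  'o' => row 1
  'a' => row 0
  'k' => row 1
Rows:
  Row 0: "ipcia"
  Row 1: "cbcok"
First row length: 5

5


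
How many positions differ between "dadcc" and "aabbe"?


Comparing "dadcc" and "aabbe" position by position:
  Position 0: 'd' vs 'a' => DIFFER
  Position 1: 'a' vs 'a' => same
  Position 2: 'd' vs 'b' => DIFFER
  Position 3: 'c' vs 'b' => DIFFER
  Position 4: 'c' vs 'e' => DIFFER
Positions that differ: 4

4


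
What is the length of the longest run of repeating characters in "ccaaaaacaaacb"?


Input: "ccaaaaacaaacb"
Scanning for longest run:
  Position 1 ('c'): continues run of 'c', length=2
  Position 2 ('a'): new char, reset run to 1
  Position 3 ('a'): continues run of 'a', length=2
  Position 4 ('a'): continues run of 'a', length=3
  Position 5 ('a'): continues run of 'a', length=4
  Position 6 ('a'): continues run of 'a', length=5
  Position 7 ('c'): new char, reset run to 1
  Position 8 ('a'): new char, reset run to 1
  Position 9 ('a'): continues run of 'a', length=2
  Position 10 ('a'): continues run of 'a', length=3
  Position 11 ('c'): new char, reset run to 1
  Position 12 ('b'): new char, reset run to 1
Longest run: 'a' with length 5

5


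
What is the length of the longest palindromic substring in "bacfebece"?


Input: "bacfebece"
Checking substrings for palindromes:
  [4:7] "ebe" (len 3) => palindrome
  [6:9] "ece" (len 3) => palindrome
Longest palindromic substring: "ebe" with length 3

3


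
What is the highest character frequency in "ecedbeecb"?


Input: ecedbeecb
Character counts:
  'b': 2
  'c': 2
  'd': 1
  'e': 4
Maximum frequency: 4

4


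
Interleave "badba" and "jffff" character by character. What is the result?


Interleaving "badba" and "jffff":
  Position 0: 'b' from first, 'j' from second => "bj"
  Position 1: 'a' from first, 'f' from second => "af"
  Position 2: 'd' from first, 'f' from second => "df"
  Position 3: 'b' from first, 'f' from second => "bf"
  Position 4: 'a' from first, 'f' from second => "af"
Result: bjafdfbfaf

bjafdfbfaf


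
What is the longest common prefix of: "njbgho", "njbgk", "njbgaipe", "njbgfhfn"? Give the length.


Words: njbgho, njbgk, njbgaipe, njbgfhfn
  Position 0: all 'n' => match
  Position 1: all 'j' => match
  Position 2: all 'b' => match
  Position 3: all 'g' => match
  Position 4: ('h', 'k', 'a', 'f') => mismatch, stop
LCP = "njbg" (length 4)

4


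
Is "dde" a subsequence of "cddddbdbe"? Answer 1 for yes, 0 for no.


Check if "dde" is a subsequence of "cddddbdbe"
Greedy scan:
  Position 0 ('c'): no match needed
  Position 1 ('d'): matches sub[0] = 'd'
  Position 2 ('d'): matches sub[1] = 'd'
  Position 3 ('d'): no match needed
  Position 4 ('d'): no match needed
  Position 5 ('b'): no match needed
  Position 6 ('d'): no match needed
  Position 7 ('b'): no match needed
  Position 8 ('e'): matches sub[2] = 'e'
All 3 characters matched => is a subsequence

1


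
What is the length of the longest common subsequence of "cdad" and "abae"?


LCS of "cdad" and "abae"
DP table:
           a    b    a    e
      0    0    0    0    0
  c   0    0    0    0    0
  d   0    0    0    0    0
  a   0    1    1    1    1
  d   0    1    1    1    1
LCS length = dp[4][4] = 1

1


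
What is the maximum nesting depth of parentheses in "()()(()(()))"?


Input: "()()(()(()))"
Tracking depth:
  Position 0 '(': depth becomes 1
  Position 1 ')': depth becomes 0
  Position 2 '(': depth becomes 1
  Position 3 ')': depth becomes 0
  Position 4 '(': depth becomes 1
  Position 5 '(': depth becomes 2
  Position 6 ')': depth becomes 1
  Position 7 '(': depth becomes 2
  Position 8 '(': depth becomes 3
  Position 9 ')': depth becomes 2
  Position 10 ')': depth becomes 1
  Position 11 ')': depth becomes 0
Maximum depth reached: 3

3


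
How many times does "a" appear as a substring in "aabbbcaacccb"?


Searching for "a" in "aabbbcaacccb"
Scanning each position:
  Position 0: "a" => MATCH
  Position 1: "a" => MATCH
  Position 2: "b" => no
  Position 3: "b" => no
  Position 4: "b" => no
  Position 5: "c" => no
  Position 6: "a" => MATCH
  Position 7: "a" => MATCH
  Position 8: "c" => no
  Position 9: "c" => no
  Position 10: "c" => no
  Position 11: "b" => no
Total occurrences: 4

4


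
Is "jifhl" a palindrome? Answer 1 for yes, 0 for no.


Input: jifhl
Reversed: lhfij
  Compare pos 0 ('j') with pos 4 ('l'): MISMATCH
  Compare pos 1 ('i') with pos 3 ('h'): MISMATCH
Result: not a palindrome

0


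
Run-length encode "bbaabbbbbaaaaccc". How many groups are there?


Input: bbaabbbbbaaaaccc
Scanning for consecutive runs:
  Group 1: 'b' x 2 (positions 0-1)
  Group 2: 'a' x 2 (positions 2-3)
  Group 3: 'b' x 5 (positions 4-8)
  Group 4: 'a' x 4 (positions 9-12)
  Group 5: 'c' x 3 (positions 13-15)
Total groups: 5

5


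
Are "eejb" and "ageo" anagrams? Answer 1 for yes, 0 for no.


Strings: "eejb", "ageo"
Sorted first:  beej
Sorted second: aego
Differ at position 0: 'b' vs 'a' => not anagrams

0


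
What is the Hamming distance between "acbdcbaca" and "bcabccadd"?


Comparing "acbdcbaca" and "bcabccadd" position by position:
  Position 0: 'a' vs 'b' => differ
  Position 1: 'c' vs 'c' => same
  Position 2: 'b' vs 'a' => differ
  Position 3: 'd' vs 'b' => differ
  Position 4: 'c' vs 'c' => same
  Position 5: 'b' vs 'c' => differ
  Position 6: 'a' vs 'a' => same
  Position 7: 'c' vs 'd' => differ
  Position 8: 'a' vs 'd' => differ
Total differences (Hamming distance): 6

6


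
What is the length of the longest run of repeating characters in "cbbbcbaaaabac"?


Input: "cbbbcbaaaabac"
Scanning for longest run:
  Position 1 ('b'): new char, reset run to 1
  Position 2 ('b'): continues run of 'b', length=2
  Position 3 ('b'): continues run of 'b', length=3
  Position 4 ('c'): new char, reset run to 1
  Position 5 ('b'): new char, reset run to 1
  Position 6 ('a'): new char, reset run to 1
  Position 7 ('a'): continues run of 'a', length=2
  Position 8 ('a'): continues run of 'a', length=3
  Position 9 ('a'): continues run of 'a', length=4
  Position 10 ('b'): new char, reset run to 1
  Position 11 ('a'): new char, reset run to 1
  Position 12 ('c'): new char, reset run to 1
Longest run: 'a' with length 4

4


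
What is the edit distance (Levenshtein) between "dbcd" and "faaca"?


Computing edit distance: "dbcd" -> "faaca"
DP table:
           f    a    a    c    a
      0    1    2    3    4    5
  d   1    1    2    3    4    5
  b   2    2    2    3    4    5
  c   3    3    3    3    3    4
  d   4    4    4    4    4    4
Edit distance = dp[4][5] = 4

4


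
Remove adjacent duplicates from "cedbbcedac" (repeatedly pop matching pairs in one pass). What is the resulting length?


Input: cedbbcedac
Stack-based adjacent duplicate removal:
  Read 'c': push. Stack: c
  Read 'e': push. Stack: ce
  Read 'd': push. Stack: ced
  Read 'b': push. Stack: cedb
  Read 'b': matches stack top 'b' => pop. Stack: ced
  Read 'c': push. Stack: cedc
  Read 'e': push. Stack: cedce
  Read 'd': push. Stack: cedced
  Read 'a': push. Stack: cedceda
  Read 'c': push. Stack: cedcedac
Final stack: "cedcedac" (length 8)

8


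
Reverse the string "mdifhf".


Input: mdifhf
Reading characters right to left:
  Position 5: 'f'
  Position 4: 'h'
  Position 3: 'f'
  Position 2: 'i'
  Position 1: 'd'
  Position 0: 'm'
Reversed: fhfidm

fhfidm


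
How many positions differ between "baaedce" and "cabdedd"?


Comparing "baaedce" and "cabdedd" position by position:
  Position 0: 'b' vs 'c' => DIFFER
  Position 1: 'a' vs 'a' => same
  Position 2: 'a' vs 'b' => DIFFER
  Position 3: 'e' vs 'd' => DIFFER
  Position 4: 'd' vs 'e' => DIFFER
  Position 5: 'c' vs 'd' => DIFFER
  Position 6: 'e' vs 'd' => DIFFER
Positions that differ: 6

6


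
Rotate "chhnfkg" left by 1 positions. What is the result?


Input: "chhnfkg", rotate left by 1
First 1 characters: "c"
Remaining characters: "hhnfkg"
Concatenate remaining + first: "hhnfkg" + "c" = "hhnfkgc"

hhnfkgc


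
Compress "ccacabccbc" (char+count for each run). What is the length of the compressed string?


Input: ccacabccbc
Runs:
  'c' x 2 => "c2"
  'a' x 1 => "a1"
  'c' x 1 => "c1"
  'a' x 1 => "a1"
  'b' x 1 => "b1"
  'c' x 2 => "c2"
  'b' x 1 => "b1"
  'c' x 1 => "c1"
Compressed: "c2a1c1a1b1c2b1c1"
Compressed length: 16

16


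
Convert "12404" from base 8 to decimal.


Input: "12404" in base 8
Positional expansion:
  Digit '1' (value 1) x 8^4 = 4096
  Digit '2' (value 2) x 8^3 = 1024
  Digit '4' (value 4) x 8^2 = 256
  Digit '0' (value 0) x 8^1 = 0
  Digit '4' (value 4) x 8^0 = 4
Sum = 5380

5380


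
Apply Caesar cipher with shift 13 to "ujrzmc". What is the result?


Caesar cipher: shift "ujrzmc" by 13
  'u' (pos 20) + 13 = pos 7 = 'h'
  'j' (pos 9) + 13 = pos 22 = 'w'
  'r' (pos 17) + 13 = pos 4 = 'e'
  'z' (pos 25) + 13 = pos 12 = 'm'
  'm' (pos 12) + 13 = pos 25 = 'z'
  'c' (pos 2) + 13 = pos 15 = 'p'
Result: hwemzp

hwemzp


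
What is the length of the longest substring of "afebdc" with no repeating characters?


Input: "afebdc"
Sliding window (track last position of each char):
  Position 0 ('a'): window [0,0] length 1 -- new best
  Position 1 ('f'): window [0,1] length 2 -- new best
  Position 2 ('e'): window [0,2] length 3 -- new best
  Position 3 ('b'): window [0,3] length 4 -- new best
  Position 4 ('d'): window [0,4] length 5 -- new best
  Position 5 ('c'): window [0,5] length 6 -- new best
Longest substring with no repeats: "afebdc" with length 6

6


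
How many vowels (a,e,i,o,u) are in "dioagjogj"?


Input: dioagjogj
Checking each character:
  'd' at position 0: consonant
  'i' at position 1: vowel (running total: 1)
  'o' at position 2: vowel (running total: 2)
  'a' at position 3: vowel (running total: 3)
  'g' at position 4: consonant
  'j' at position 5: consonant
  'o' at position 6: vowel (running total: 4)
  'g' at position 7: consonant
  'j' at position 8: consonant
Total vowels: 4

4


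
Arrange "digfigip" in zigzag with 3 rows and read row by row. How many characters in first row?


Zigzag "digfigip" into 3 rows:
Placing characters:
  'd' => row 0
  'i' => row 1
  'g' => row 2
  'f' => row 1
  'i' => row 0
  'g' => row 1
  'i' => row 2
  'p' => row 1
Rows:
  Row 0: "di"
  Row 1: "ifgp"
  Row 2: "gi"
First row length: 2

2


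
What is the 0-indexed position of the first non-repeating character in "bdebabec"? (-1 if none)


Input: bdebabec
Character frequencies:
  'a': 1
  'b': 3
  'c': 1
  'd': 1
  'e': 2
Scanning left to right for freq == 1:
  Position 0 ('b'): freq=3, skip
  Position 1 ('d'): unique! => answer = 1

1


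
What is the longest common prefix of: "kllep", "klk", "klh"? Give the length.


Words: kllep, klk, klh
  Position 0: all 'k' => match
  Position 1: all 'l' => match
  Position 2: ('l', 'k', 'h') => mismatch, stop
LCP = "kl" (length 2)

2


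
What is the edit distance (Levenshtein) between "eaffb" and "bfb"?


Computing edit distance: "eaffb" -> "bfb"
DP table:
           b    f    b
      0    1    2    3
  e   1    1    2    3
  a   2    2    2    3
  f   3    3    2    3
  f   4    4    3    3
  b   5    4    4    3
Edit distance = dp[5][3] = 3

3


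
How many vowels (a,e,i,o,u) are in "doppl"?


Input: doppl
Checking each character:
  'd' at position 0: consonant
  'o' at position 1: vowel (running total: 1)
  'p' at position 2: consonant
  'p' at position 3: consonant
  'l' at position 4: consonant
Total vowels: 1

1


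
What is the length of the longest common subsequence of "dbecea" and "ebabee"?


LCS of "dbecea" and "ebabee"
DP table:
           e    b    a    b    e    e
      0    0    0    0    0    0    0
  d   0    0    0    0    0    0    0
  b   0    0    1    1    1    1    1
  e   0    1    1    1    1    2    2
  c   0    1    1    1    1    2    2
  e   0    1    1    1    1    2    3
  a   0    1    1    2    2    2    3
LCS length = dp[6][6] = 3

3


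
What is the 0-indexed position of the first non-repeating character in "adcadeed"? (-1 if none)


Input: adcadeed
Character frequencies:
  'a': 2
  'c': 1
  'd': 3
  'e': 2
Scanning left to right for freq == 1:
  Position 0 ('a'): freq=2, skip
  Position 1 ('d'): freq=3, skip
  Position 2 ('c'): unique! => answer = 2

2


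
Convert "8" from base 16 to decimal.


Input: "8" in base 16
Positional expansion:
  Digit '8' (value 8) x 16^0 = 8
Sum = 8

8


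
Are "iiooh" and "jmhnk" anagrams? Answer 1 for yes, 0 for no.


Strings: "iiooh", "jmhnk"
Sorted first:  hiioo
Sorted second: hjkmn
Differ at position 1: 'i' vs 'j' => not anagrams

0


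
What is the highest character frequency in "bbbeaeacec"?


Input: bbbeaeacec
Character counts:
  'a': 2
  'b': 3
  'c': 2
  'e': 3
Maximum frequency: 3

3


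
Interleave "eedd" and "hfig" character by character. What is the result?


Interleaving "eedd" and "hfig":
  Position 0: 'e' from first, 'h' from second => "eh"
  Position 1: 'e' from first, 'f' from second => "ef"
  Position 2: 'd' from first, 'i' from second => "di"
  Position 3: 'd' from first, 'g' from second => "dg"
Result: ehefdidg

ehefdidg


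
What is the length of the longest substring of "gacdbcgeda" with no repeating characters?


Input: "gacdbcgeda"
Sliding window (track last position of each char):
  Position 0 ('g'): window [0,0] length 1 -- new best
  Position 1 ('a'): window [0,1] length 2 -- new best
  Position 2 ('c'): window [0,2] length 3 -- new best
  Position 3 ('d'): window [0,3] length 4 -- new best
  Position 4 ('b'): window [0,4] length 5 -- new best
  Position 5 ('c'): repeat (last at 2), move window start to 3
  Position 5 ('c'): window [3,5] length 3
  Position 6 ('g'): window [3,6] length 4
  Position 7 ('e'): window [3,7] length 5
  Position 8 ('d'): repeat (last at 3), move window start to 4
  Position 8 ('d'): window [4,8] length 5
  Position 9 ('a'): window [4,9] length 6 -- new best
Longest substring with no repeats: "bcgeda" with length 6

6
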